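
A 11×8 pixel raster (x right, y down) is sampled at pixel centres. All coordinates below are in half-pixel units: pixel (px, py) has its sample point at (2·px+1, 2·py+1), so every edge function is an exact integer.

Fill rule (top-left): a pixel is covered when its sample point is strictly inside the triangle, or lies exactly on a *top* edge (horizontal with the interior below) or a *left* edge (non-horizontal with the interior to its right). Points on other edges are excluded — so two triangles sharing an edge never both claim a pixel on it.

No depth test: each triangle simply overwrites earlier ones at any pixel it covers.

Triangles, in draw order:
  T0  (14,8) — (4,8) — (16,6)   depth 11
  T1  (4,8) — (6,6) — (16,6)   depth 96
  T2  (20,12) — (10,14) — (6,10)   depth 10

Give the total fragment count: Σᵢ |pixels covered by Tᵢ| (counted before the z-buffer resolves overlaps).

T0:
  2·area = 20
  edge (14, 8)→(4, 8): d=(-10,0) right/bottom  bias=-1
  edge (4, 8)→(16, 6): d=(12,-2) top-left  bias=+0
  edge (16, 6)→(14, 8): d=(-2,2) right/bottom  bias=-1
    (10,0)@(21, 1): e=[70,-50,0] → ·  [on edge]
    (9,1)@(19, 3): e=[50,-30,0] → ·  [on edge]
    (8,2)@(17, 5): e=[30,-10,0] → ·  [on edge]
    (5,3)@(11, 7): e=[10,2,8] → █
    (6,3)@(13, 7): e=[10,6,4] → █
    (7,3)@(15, 7): e=[10,10,0] → ·  [on edge]
    (5,4)@(11, 9): e=[-10,26,4] → ·
    (6,4)@(13, 9): e=[-10,30,0] → ·  [on edge]
    (5,5)@(11, 11): e=[-30,50,0] → ·  [on edge]
    (4,6)@(9, 13): e=[-50,70,0] → ·  [on edge]
    (3,7)@(7, 15): e=[-70,90,0] → ·  [on edge]
  covered (2 px):
    · · · · · · · · · · ·
    · · · · · · · · · · ·
    · · · · · · · · · · ·
    · · · · · █ █ · · · ·
    · · · · · · · · · · ·
    · · · · · · · · · · ·
    · · · · · · · · · · ·
    · · · · · · · · · · ·
T1:
  2·area = 20
  edge (4, 8)→(6, 6): d=(2,-2) top-left  bias=+0
  edge (6, 6)→(16, 6): d=(10,0) top-left  bias=+0
  edge (16, 6)→(4, 8): d=(-12,2) right/bottom  bias=-1
    (5,0)@(11, 1): e=[0,-50,70] → ·  [on edge]
    (4,1)@(9, 3): e=[0,-30,50] → ·  [on edge]
    (3,2)@(7, 5): e=[0,-10,30] → ·  [on edge]
    (2,3)@(5, 7): e=[0,10,10] → █  [on edge]
    (3,3)@(7, 7): e=[4,10,6] → █
    (4,3)@(9, 7): e=[8,10,2] → █
    (5,3)@(11, 7): e=[12,10,-2] → ·
    (1,4)@(3, 9): e=[0,30,-10] → ·  [on edge]
    (2,4)@(5, 9): e=[4,30,-14] → ·
    (3,4)@(7, 9): e=[8,30,-18] → ·
    (4,4)@(9, 9): e=[12,30,-22] → ·
    (0,5)@(1, 11): e=[0,50,-30] → ·  [on edge]
  covered (3 px):
    · · · · · · · · · · ·
    · · · · · · · · · · ·
    · · · · · · · · · · ·
    · · █ █ █ · · · · · ·
    · · · · · · · · · · ·
    · · · · · · · · · · ·
    · · · · · · · · · · ·
    · · · · · · · · · · ·
T2:
  2·area = 48
  edge (20, 12)→(10, 14): d=(-10,2) right/bottom  bias=-1
  edge (10, 14)→(6, 10): d=(-4,-4) top-left  bias=+0
  edge (6, 10)→(20, 12): d=(14,2) right/bottom  bias=-1
    (0,2)@(1, 5): e=[108,0,-60] → ·  [on edge]
    (1,3)@(3, 7): e=[84,0,-36] → ·  [on edge]
    (2,4)@(5, 9): e=[60,0,-12] → ·  [on edge]
    (3,5)@(7, 11): e=[36,0,12] → █  [on edge]
    (4,5)@(9, 11): e=[32,8,8] → █
    (5,5)@(11, 11): e=[28,16,4] → █
    (6,5)@(13, 11): e=[24,24,0] → ·  [on edge]
    (3,6)@(7, 13): e=[16,-8,40] → ·
    (4,6)@(9, 13): e=[12,0,36] → █  [on edge]
    (6,6)@(13, 13): e=[4,16,28] → █
    (7,6)@(15, 13): e=[0,24,24] → ·  [on edge]
    (2,7)@(5, 15): e=[0,-24,72] → ·  [on edge]
    (5,7)@(11, 15): e=[-12,0,60] → ·  [on edge]
  covered (6 px):
    · · · · · · · · · · ·
    · · · · · · · · · · ·
    · · · · · · · · · · ·
    · · · · · · · · · · ·
    · · · · · · · · · · ·
    · · · █ █ █ · · · · ·
    · · · · █ █ █ · · · ·
    · · · · · · · · · · ·

Result: 11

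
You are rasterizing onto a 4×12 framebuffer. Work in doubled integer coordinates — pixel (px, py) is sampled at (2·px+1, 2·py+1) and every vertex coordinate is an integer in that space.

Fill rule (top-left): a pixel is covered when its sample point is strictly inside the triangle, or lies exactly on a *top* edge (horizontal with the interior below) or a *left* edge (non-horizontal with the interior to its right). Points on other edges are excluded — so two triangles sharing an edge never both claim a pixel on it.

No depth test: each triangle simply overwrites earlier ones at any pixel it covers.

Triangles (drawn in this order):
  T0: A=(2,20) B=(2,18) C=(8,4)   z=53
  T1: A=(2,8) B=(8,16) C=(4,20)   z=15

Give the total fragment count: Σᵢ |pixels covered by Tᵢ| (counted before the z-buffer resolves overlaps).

T0:
  2·area = 12
  edge (2, 20)→(2, 18): d=(0,-2) top-left  bias=+0
  edge (2, 18)→(8, 4): d=(6,-14) top-left  bias=+0
  edge (8, 4)→(2, 20): d=(-6,16) right/bottom  bias=-1
    (2,5)@(5, 11): e=[6,0,6] → #  [on edge]
    (3,5)@(7, 11): e=[10,28,-26] → ·
    (2,6)@(5, 13): e=[6,12,-6] → ·
    (1,8)@(3, 17): e=[2,8,2] → #
    (2,8)@(5, 17): e=[6,36,-30] → ·
    (1,9)@(3, 19): e=[2,20,-10] → ·
  covered (2 px):
    · · · ·
    · · · ·
    · · · ·
    · · · ·
    · · · ·
    · · # ·
    · · · ·
    · · · ·
    · # · ·
    · · · ·
    · · · ·
    · · · ·
T1:
  2·area = 56
  edge (2, 8)→(8, 16): d=(6,8) right/bottom  bias=-1
  edge (8, 16)→(4, 20): d=(-4,4) right/bottom  bias=-1
  edge (4, 20)→(2, 8): d=(-2,-12) top-left  bias=+0
    (1,5)@(3, 11): e=[10,40,6] → #
    (2,5)@(5, 11): e=[-6,32,30] → ·
    (1,6)@(3, 13): e=[22,32,2] → #
    (2,6)@(5, 13): e=[6,24,26] → #
    (3,6)@(7, 13): e=[-10,16,50] → ·
    (1,7)@(3, 15): e=[34,24,-2] → ·
    (2,7)@(5, 15): e=[18,16,22] → #
    (3,7)@(7, 15): e=[2,8,46] → #
    (2,8)@(5, 17): e=[30,8,18] → #
    (3,8)@(7, 17): e=[14,0,42] → ·  [on edge]
    (2,9)@(5, 19): e=[42,0,14] → ·  [on edge]
    (1,10)@(3, 21): e=[70,0,-14] → ·  [on edge]
    (0,11)@(1, 23): e=[98,0,-42] → ·  [on edge]
  covered (6 px):
    · · · ·
    · · · ·
    · · · ·
    · · · ·
    · · · ·
    · # · ·
    · # # ·
    · · # #
    · · # ·
    · · · ·
    · · · ·
    · · · ·

Final: 8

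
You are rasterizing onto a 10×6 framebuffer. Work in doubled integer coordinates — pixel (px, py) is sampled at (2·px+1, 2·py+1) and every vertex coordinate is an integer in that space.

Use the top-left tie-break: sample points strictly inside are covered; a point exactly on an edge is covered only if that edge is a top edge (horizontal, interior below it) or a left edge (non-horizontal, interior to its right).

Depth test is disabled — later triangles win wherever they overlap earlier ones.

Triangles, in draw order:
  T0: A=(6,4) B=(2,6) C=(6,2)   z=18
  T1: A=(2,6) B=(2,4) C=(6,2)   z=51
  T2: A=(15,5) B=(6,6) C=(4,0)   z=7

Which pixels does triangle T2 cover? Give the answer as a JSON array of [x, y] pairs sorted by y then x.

T0:
  2·area = 8
  edge (6, 4)→(2, 6): d=(-4,2) right/bottom  bias=-1
  edge (2, 6)→(6, 2): d=(4,-4) top-left  bias=+0
  edge (6, 2)→(6, 4): d=(0,2) right/bottom  bias=-1
    (3,0)@(7, 1): e=[10,0,-2] → ·  [on edge]
    (2,1)@(5, 3): e=[6,0,2] → #  [on edge]
    (3,1)@(7, 3): e=[2,8,-2] → ·
    (1,2)@(3, 5): e=[2,0,6] → #  [on edge]
    (2,2)@(5, 5): e=[-2,8,2] → ·
    (0,3)@(1, 7): e=[-2,0,10] → ·  [on edge]
    (1,3)@(3, 7): e=[-6,8,6] → ·
  covered (2 px):
    · · · · · · · · · ·
    · · # · · · · · · ·
    · # · · · · · · · ·
    · · · · · · · · · ·
    · · · · · · · · · ·
    · · · · · · · · · ·
T1:
  2·area = 8
  edge (2, 6)→(2, 4): d=(0,-2) top-left  bias=+0
  edge (2, 4)→(6, 2): d=(4,-2) top-left  bias=+0
  edge (6, 2)→(2, 6): d=(-4,4) right/bottom  bias=-1
    (3,0)@(7, 1): e=[10,-2,0] → ·  [on edge]
    (2,1)@(5, 3): e=[6,2,0] → ·  [on edge]
    (1,2)@(3, 5): e=[2,6,0] → ·  [on edge]
    (0,3)@(1, 7): e=[-2,10,0] → ·  [on edge]
  covered (0 px):
    · · · · · · · · · ·
    · · · · · · · · · ·
    · · · · · · · · · ·
    · · · · · · · · · ·
    · · · · · · · · · ·
    · · · · · · · · · ·
T2:
  2·area = 56
  edge (15, 5)→(6, 6): d=(-9,1) right/bottom  bias=-1
  edge (6, 6)→(4, 0): d=(-2,-6) top-left  bias=+0
  edge (4, 0)→(15, 5): d=(11,5) right/bottom  bias=-1
    (2,0)@(5, 1): e=[46,4,6] → #
    (3,0)@(7, 1): e=[44,16,-4] → ·
    (2,1)@(5, 3): e=[28,0,28] → #  [on edge]
    (3,1)@(7, 3): e=[26,12,18] → #
    (4,1)@(9, 3): e=[24,24,8] → #
    (5,1)@(11, 3): e=[22,36,-2] → ·
    (2,2)@(5, 5): e=[10,-4,50] → ·
    (3,2)@(7, 5): e=[8,8,40] → #
    (5,2)@(11, 5): e=[4,32,20] → #
    (6,2)@(13, 5): e=[2,44,10] → #
    (7,2)@(15, 5): e=[0,56,0] → ·  [on edge]
    (3,3)@(7, 7): e=[-10,4,62] → ·
    (3,4)@(7, 9): e=[-28,0,84] → ·  [on edge]
  covered (8 px):
    · · # · · · · · · ·
    · · # # # · · · · ·
    · · · # # # # · · ·
    · · · · · · · · · ·
    · · · · · · · · · ·
    · · · · · · · · · ·

Result: [[2,0],[2,1],[3,1],[4,1],[3,2],[4,2],[5,2],[6,2]]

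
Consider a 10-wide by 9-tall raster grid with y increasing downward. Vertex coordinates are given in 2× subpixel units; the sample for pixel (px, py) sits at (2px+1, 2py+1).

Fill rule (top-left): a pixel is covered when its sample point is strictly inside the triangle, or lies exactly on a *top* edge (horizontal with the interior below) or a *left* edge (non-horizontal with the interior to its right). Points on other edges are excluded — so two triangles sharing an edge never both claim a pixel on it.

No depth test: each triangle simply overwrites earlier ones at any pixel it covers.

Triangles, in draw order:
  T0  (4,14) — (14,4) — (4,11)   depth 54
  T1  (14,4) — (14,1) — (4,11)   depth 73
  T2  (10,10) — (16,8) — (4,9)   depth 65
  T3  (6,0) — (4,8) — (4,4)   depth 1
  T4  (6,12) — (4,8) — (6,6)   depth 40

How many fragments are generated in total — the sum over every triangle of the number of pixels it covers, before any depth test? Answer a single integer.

T0:
  2·area = 30  (B↔C swapped to make it positive)
  edge (4, 14)→(4, 11): d=(0,-3) top-left  bias=+0
  edge (4, 11)→(14, 4): d=(10,-7) top-left  bias=+0
  edge (14, 4)→(4, 14): d=(-10,10) right/bottom  bias=-1
    (8,0)@(17, 1): e=[39,-9,0] → .  [on edge]
    (7,1)@(15, 3): e=[33,-3,0] → .  [on edge]
    (6,2)@(13, 5): e=[27,3,0] → .  [on edge]
    (5,3)@(11, 7): e=[21,9,0] → .  [on edge]
    (3,4)@(7, 9): e=[9,1,20] → X
    (4,4)@(9, 9): e=[15,15,0] → .  [on edge]
    (2,5)@(5, 11): e=[3,7,20] → X
    (3,5)@(7, 11): e=[9,21,0] → .  [on edge]
    (2,6)@(5, 13): e=[3,27,0] → .  [on edge]
    (1,7)@(3, 15): e=[-3,33,0] → .  [on edge]
    (0,8)@(1, 17): e=[-9,39,0] → .  [on edge]
  covered (2 px):
    . . . . . . . . . .
    . . . . . . . . . .
    . . . . . . . . . .
    . . . . . . . . . .
    . . . X . . . . . .
    . . X . . . . . . .
    . . . . . . . . . .
    . . . . . . . . . .
    . . . . . . . . . .
T1:
  2·area = 30  (B↔C swapped to make it positive)
  edge (14, 4)→(4, 11): d=(-10,7) right/bottom  bias=-1
  edge (4, 11)→(14, 1): d=(10,-10) top-left  bias=+0
  edge (14, 1)→(14, 4): d=(0,3) right/bottom  bias=-1
    (6,1)@(13, 3): e=[17,10,3] → X
    (7,1)@(15, 3): e=[3,30,-3] → .
    (5,2)@(11, 5): e=[11,10,9] → X
    (6,2)@(13, 5): e=[-3,30,3] → .
    (4,3)@(9, 7): e=[5,10,15] → X
    (5,3)@(11, 7): e=[-9,30,9] → .
    (4,4)@(9, 9): e=[-15,30,15] → .
  covered (3 px):
    . . . . . . . . . .
    . . . . . . X . . .
    . . . . . X . . . .
    . . . . X . . . . .
    . . . . . . . . . .
    . . . . . . . . . .
    . . . . . . . . . .
    . . . . . . . . . .
    . . . . . . . . . .
T2:
  2·area = 18  (B↔C swapped to make it positive)
  edge (10, 10)→(4, 9): d=(-6,-1) top-left  bias=+0
  edge (4, 9)→(16, 8): d=(12,-1) top-left  bias=+0
  edge (16, 8)→(10, 10): d=(-6,2) right/bottom  bias=-1
    (9,3)@(19, 7): e=[27,-9,0] → .  [on edge]
    (2,4)@(5, 9): e=[1,1,16] → X
    (3,4)@(7, 9): e=[3,3,12] → X
    (4,4)@(9, 9): e=[5,5,8] → X
    (5,4)@(11, 9): e=[7,7,4] → X
    (6,4)@(13, 9): e=[9,9,0] → .  [on edge]
    (2,5)@(5, 11): e=[-11,25,4] → .
    (3,5)@(7, 11): e=[-9,27,0] → .  [on edge]
    (4,5)@(9, 11): e=[-7,29,-4] → .
    (5,5)@(11, 11): e=[-5,31,-8] → .
    (0,6)@(1, 13): e=[-27,45,0] → .  [on edge]
  covered (4 px):
    . . . . . . . . . .
    . . . . . . . . . .
    . . . . . . . . . .
    . . . . . . . . . .
    . . X X X X . . . .
    . . . . . . . . . .
    . . . . . . . . . .
    . . . . . . . . . .
    . . . . . . . . . .
T3:
  2·area = 8
  edge (6, 0)→(4, 8): d=(-2,8) right/bottom  bias=-1
  edge (4, 8)→(4, 4): d=(0,-4) top-left  bias=+0
  edge (4, 4)→(6, 0): d=(2,-4) top-left  bias=+0
    (2,1)@(5, 3): e=[2,4,2] → X
    (3,1)@(7, 3): e=[-14,12,10] → .
    (2,2)@(5, 5): e=[-2,4,6] → .
  covered (1 px):
    . . . . . . . . . .
    . . X . . . . . . .
    . . . . . . . . . .
    . . . . . . . . . .
    . . . . . . . . . .
    . . . . . . . . . .
    . . . . . . . . . .
    . . . . . . . . . .
    . . . . . . . . . .
T4:
  2·area = 12
  edge (6, 12)→(4, 8): d=(-2,-4) top-left  bias=+0
  edge (4, 8)→(6, 6): d=(2,-2) top-left  bias=+0
  edge (6, 6)→(6, 12): d=(0,6) right/bottom  bias=-1
    (5,0)@(11, 1): e=[42,0,-30] → .  [on edge]
    (4,1)@(9, 3): e=[30,0,-18] → .  [on edge]
    (3,2)@(7, 5): e=[18,0,-6] → .  [on edge]
    (2,3)@(5, 7): e=[6,0,6] → X  [on edge]
    (3,3)@(7, 7): e=[14,4,-6] → .
    (1,4)@(3, 9): e=[-6,0,18] → .  [on edge]
    (2,4)@(5, 9): e=[2,4,6] → X
    (3,4)@(7, 9): e=[10,8,-6] → .
    (0,5)@(1, 11): e=[-18,0,30] → .  [on edge]
    (2,5)@(5, 11): e=[-2,8,6] → .
  covered (2 px):
    . . . . . . . . . .
    . . . . . . . . . .
    . . . . . . . . . .
    . . X . . . . . . .
    . . X . . . . . . .
    . . . . . . . . . .
    . . . . . . . . . .
    . . . . . . . . . .
    . . . . . . . . . .

Result: 12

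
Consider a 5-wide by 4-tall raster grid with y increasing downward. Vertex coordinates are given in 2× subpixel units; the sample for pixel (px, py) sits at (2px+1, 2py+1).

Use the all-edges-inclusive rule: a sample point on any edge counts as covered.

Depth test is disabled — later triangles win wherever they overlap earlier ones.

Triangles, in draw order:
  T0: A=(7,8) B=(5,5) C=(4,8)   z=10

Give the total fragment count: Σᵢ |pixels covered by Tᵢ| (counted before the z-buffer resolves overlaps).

T0:
  2·area = 9  (B↔C swapped to make it positive)
  edge (7, 8)→(4, 8): d=(-3,0) inclusive
  edge (4, 8)→(5, 5): d=(1,-3) inclusive
  edge (5, 5)→(7, 8): d=(2,3) inclusive
    (2,2)@(5, 5): e=[9,0,0] → █  [on edge]
    (3,2)@(7, 5): e=[9,6,-6] → ·
    (2,3)@(5, 7): e=[3,2,4] → █
    (3,3)@(7, 7): e=[3,8,-2] → ·
  covered (2 px):
    · · · · ·
    · · · · ·
    · · █ · ·
    · · █ · ·

Final: 2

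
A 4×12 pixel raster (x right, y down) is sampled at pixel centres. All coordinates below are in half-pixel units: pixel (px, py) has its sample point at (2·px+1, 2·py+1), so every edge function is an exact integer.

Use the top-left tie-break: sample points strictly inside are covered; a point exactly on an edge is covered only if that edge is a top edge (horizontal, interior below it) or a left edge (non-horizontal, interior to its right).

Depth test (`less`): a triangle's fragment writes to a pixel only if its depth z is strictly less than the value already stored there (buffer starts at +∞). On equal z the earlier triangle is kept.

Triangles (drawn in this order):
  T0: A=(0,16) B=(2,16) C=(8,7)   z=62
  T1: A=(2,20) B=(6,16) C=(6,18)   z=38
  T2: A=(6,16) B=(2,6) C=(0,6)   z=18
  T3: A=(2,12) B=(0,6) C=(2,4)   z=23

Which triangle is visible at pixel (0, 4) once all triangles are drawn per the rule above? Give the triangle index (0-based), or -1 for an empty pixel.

T0:
  2·area = 18  (B↔C swapped to make it positive)
  edge (0, 16)→(8, 7): d=(8,-9) top-left  bias=+0
  edge (8, 7)→(2, 16): d=(-6,9) right/bottom  bias=-1
  edge (2, 16)→(0, 16): d=(-2,0) right/bottom  bias=-1
    (2,5)@(5, 11): e=[5,3,10] → X
    (3,5)@(7, 11): e=[23,-15,10] → .
    (1,6)@(3, 13): e=[3,9,6] → X
    (2,6)@(5, 13): e=[21,-9,6] → .
    (0,7)@(1, 15): e=[1,15,2] → X
    (1,7)@(3, 15): e=[19,-3,2] → .
    (0,8)@(1, 17): e=[17,3,-2] → .
  covered (3 px):
    . . . .
    . . . .
    . . . .
    . . . .
    . . . .
    . . X .
    . X . .
    X . . .
    . . . .
    . . . .
    . . . .
    . . . .
T1:
  2·area = 8
  edge (2, 20)→(6, 16): d=(4,-4) top-left  bias=+0
  edge (6, 16)→(6, 18): d=(0,2) right/bottom  bias=-1
  edge (6, 18)→(2, 20): d=(-4,2) right/bottom  bias=-1
    (3,7)@(7, 15): e=[0,-2,10] → .  [on edge]
    (2,8)@(5, 17): e=[0,2,6] → X  [on edge]
    (3,8)@(7, 17): e=[8,-2,2] → .
    (1,9)@(3, 19): e=[0,6,2] → X  [on edge]
    (2,9)@(5, 19): e=[8,2,-2] → .
    (0,10)@(1, 21): e=[0,10,-2] → .  [on edge]
    (1,10)@(3, 21): e=[8,6,-6] → .
  covered (2 px):
    . . . .
    . . . .
    . . . .
    . . . .
    . . . .
    . . . .
    . . . .
    . . . .
    . . X .
    . X . .
    . . . .
    . . . .
T2:
  2·area = 20  (B↔C swapped to make it positive)
  edge (6, 16)→(0, 6): d=(-6,-10) top-left  bias=+0
  edge (0, 6)→(2, 6): d=(2,0) top-left  bias=+0
  edge (2, 6)→(6, 16): d=(4,10) right/bottom  bias=-1
    (0,3)@(1, 7): e=[4,2,14] → X
    (1,3)@(3, 7): e=[24,2,-6] → .
    (0,4)@(1, 9): e=[-8,6,22] → .
    (1,4)@(3, 9): e=[12,6,2] → X
    (2,4)@(5, 9): e=[32,6,-18] → .
    (1,5)@(3, 11): e=[0,10,10] → X  [on edge]
    (2,5)@(5, 11): e=[20,10,-10] → .
    (1,6)@(3, 13): e=[-12,14,18] → .
  covered (3 px):
    . . . .
    . . . .
    . . . .
    X . . .
    . X . .
    . X . .
    . . . .
    . . . .
    . . . .
    . . . .
    . . . .
    . . . .
T3:
  2·area = 16
  edge (2, 12)→(0, 6): d=(-2,-6) top-left  bias=+0
  edge (0, 6)→(2, 4): d=(2,-2) top-left  bias=+0
  edge (2, 4)→(2, 12): d=(0,8) right/bottom  bias=-1
    (2,0)@(5, 1): e=[40,0,-24] → .  [on edge]
    (1,1)@(3, 3): e=[24,0,-8] → .  [on edge]
    (0,2)@(1, 5): e=[8,0,8] → X  [on edge]
    (1,2)@(3, 5): e=[20,4,-8] → .
    (0,3)@(1, 7): e=[4,4,8] → X
    (1,3)@(3, 7): e=[16,8,-8] → .
    (0,4)@(1, 9): e=[0,8,8] → X  [on edge]
    (1,4)@(3, 9): e=[12,12,-8] → .
    (0,5)@(1, 11): e=[-4,12,8] → .
    (1,7)@(3, 15): e=[0,24,-8] → .  [on edge]
    (2,10)@(5, 21): e=[0,40,-24] → .  [on edge]
  covered (3 px):
    . . . .
    . . . .
    X . . .
    X . . .
    X . . .
    . . . .
    . . . .
    . . . .
    . . . .
    . . . .
    . . . .
    . . . .

Z-buffer (winner per pixel, '.' = empty):
  . . . .
  . . . .
  3 . . .
  2 . . .
  3 2 . .
  . 2 0 .
  . 0 . .
  0 . . .
  . . 1 .
  . 1 . .
  . . . .
  . . . .

Final: 3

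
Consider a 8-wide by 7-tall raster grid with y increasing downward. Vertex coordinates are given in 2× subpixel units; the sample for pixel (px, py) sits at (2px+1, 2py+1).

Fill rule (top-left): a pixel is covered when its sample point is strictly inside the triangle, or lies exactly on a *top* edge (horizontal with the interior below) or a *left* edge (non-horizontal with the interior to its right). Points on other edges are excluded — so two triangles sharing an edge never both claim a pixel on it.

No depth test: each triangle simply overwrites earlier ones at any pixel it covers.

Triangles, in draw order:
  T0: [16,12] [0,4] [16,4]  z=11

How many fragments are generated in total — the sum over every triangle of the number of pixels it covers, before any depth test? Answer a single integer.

T0:
  2·area = 128
  edge (16, 12)→(0, 4): d=(-16,-8) top-left  bias=+0
  edge (0, 4)→(16, 4): d=(16,0) top-left  bias=+0
  edge (16, 4)→(16, 12): d=(0,8) right/bottom  bias=-1
    (1,2)@(3, 5): e=[8,16,104] → X
    (2,2)@(5, 5): e=[24,16,88] → X
    (3,2)@(7, 5): e=[40,16,72] → X
    (4,2)@(9, 5): e=[56,16,56] → X
    (5,2)@(11, 5): e=[72,16,40] → X
    (6,2)@(13, 5): e=[88,16,24] → X
    (7,2)@(15, 5): e=[104,16,8] → X
    (1,3)@(3, 7): e=[-24,48,104] → .
    (2,3)@(5, 7): e=[-8,48,88] → .
    (3,3)@(7, 7): e=[8,48,72] → X
    (3,4)@(7, 9): e=[-24,80,72] → .
    (4,4)@(9, 9): e=[-8,80,56] → .
  covered (16 px):
    . . . . . . . .
    . . . . . . . .
    . X X X X X X X
    . . . X X X X X
    . . . . . X X X
    . . . . . . . X
    . . . . . . . .

Final: 16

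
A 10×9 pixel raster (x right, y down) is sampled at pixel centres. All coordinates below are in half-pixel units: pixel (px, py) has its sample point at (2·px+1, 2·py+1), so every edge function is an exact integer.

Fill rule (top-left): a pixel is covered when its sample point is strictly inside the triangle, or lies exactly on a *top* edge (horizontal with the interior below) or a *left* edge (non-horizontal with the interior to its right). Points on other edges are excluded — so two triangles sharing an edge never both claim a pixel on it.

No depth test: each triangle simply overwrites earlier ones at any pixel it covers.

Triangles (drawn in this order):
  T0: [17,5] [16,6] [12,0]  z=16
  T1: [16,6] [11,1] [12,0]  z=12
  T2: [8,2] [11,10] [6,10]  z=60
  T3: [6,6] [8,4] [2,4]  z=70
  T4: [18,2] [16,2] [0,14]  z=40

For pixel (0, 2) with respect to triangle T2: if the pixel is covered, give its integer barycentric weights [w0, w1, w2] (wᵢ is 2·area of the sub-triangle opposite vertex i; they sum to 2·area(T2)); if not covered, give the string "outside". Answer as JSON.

T0:
  2·area = 10
  edge (17, 5)→(16, 6): d=(-1,1) right/bottom  bias=-1
  edge (16, 6)→(12, 0): d=(-4,-6) top-left  bias=+0
  edge (12, 0)→(17, 5): d=(5,5) right/bottom  bias=-1
    (6,0)@(13, 1): e=[8,2,0] → .  [on edge]
    (7,1)@(15, 3): e=[4,6,0] → .  [on edge]
    (9,1)@(19, 3): e=[0,30,-20] → .  [on edge]
    (8,2)@(17, 5): e=[0,10,0] → .  [on edge]
    (7,3)@(15, 7): e=[0,-10,20] → .  [on edge]
    (9,3)@(19, 7): e=[-4,14,0] → .  [on edge]
    (6,4)@(13, 9): e=[0,-30,40] → .  [on edge]
    (5,5)@(11, 11): e=[0,-50,60] → .  [on edge]
    (4,6)@(9, 13): e=[0,-70,80] → .  [on edge]
    (3,7)@(7, 15): e=[0,-90,100] → .  [on edge]
    (2,8)@(5, 17): e=[0,-110,120] → .  [on edge]
  covered (0 px):
    . . . . . . . . . .
    . . . . . . . . . .
    . . . . . . . . . .
    . . . . . . . . . .
    . . . . . . . . . .
    . . . . . . . . . .
    . . . . . . . . . .
    . . . . . . . . . .
    . . . . . . . . . .
T1:
  2·area = 10
  edge (16, 6)→(11, 1): d=(-5,-5) top-left  bias=+0
  edge (11, 1)→(12, 0): d=(1,-1) top-left  bias=+0
  edge (12, 0)→(16, 6): d=(4,6) right/bottom  bias=-1
    (5,0)@(11, 1): e=[0,0,10] → X  [on edge]
    (6,0)@(13, 1): e=[10,2,-2] → .
    (4,1)@(9, 3): e=[-20,0,30] → .  [on edge]
    (5,1)@(11, 3): e=[-10,2,18] → .
    (6,1)@(13, 3): e=[0,4,6] → X  [on edge]
    (7,1)@(15, 3): e=[10,6,-6] → .
    (3,2)@(7, 5): e=[-40,0,50] → .  [on edge]
    (6,2)@(13, 5): e=[-10,6,14] → .
    (7,2)@(15, 5): e=[0,8,2] → X  [on edge]
    (8,2)@(17, 5): e=[10,10,-10] → .
    (2,3)@(5, 7): e=[-60,0,70] → .  [on edge]
    (7,3)@(15, 7): e=[-10,10,10] → .
    (8,3)@(17, 7): e=[0,12,-2] → .  [on edge]
    (1,4)@(3, 9): e=[-80,0,90] → .  [on edge]
    (9,4)@(19, 9): e=[0,16,-6] → .  [on edge]
    (0,5)@(1, 11): e=[-100,0,110] → .  [on edge]
  covered (3 px):
    . . . . . X . . . .
    . . . . . . X . . .
    . . . . . . . X . .
    . . . . . . . . . .
    . . . . . . . . . .
    . . . . . . . . . .
    . . . . . . . . . .
    . . . . . . . . . .
    . . . . . . . . . .
T2:
  2·area = 40
  edge (8, 2)→(11, 10): d=(3,8) right/bottom  bias=-1
  edge (11, 10)→(6, 10): d=(-5,0) right/bottom  bias=-1
  edge (6, 10)→(8, 2): d=(2,-8) top-left  bias=+0
    (4,2)@(9, 5): e=[1,25,14] → X
    (5,2)@(11, 5): e=[-15,25,30] → .
    (3,3)@(7, 7): e=[23,15,2] → X
    (5,3)@(11, 7): e=[-9,15,34] → .
    (3,4)@(7, 9): e=[29,5,6] → X
    (5,4)@(11, 9): e=[-3,5,38] → .
    (3,5)@(7, 11): e=[35,-5,10] → .
    (4,5)@(9, 11): e=[19,-5,26] → .
  covered (5 px):
    . . . . . . . . . .
    . . . . . . . . . .
    . . . . X . . . . .
    . . . X X . . . . .
    . . . X X . . . . .
    . . . . . . . . . .
    . . . . . . . . . .
    . . . . . . . . . .
    . . . . . . . . . .
T3:
  2·area = 12  (B↔C swapped to make it positive)
  edge (6, 6)→(2, 4): d=(-4,-2) top-left  bias=+0
  edge (2, 4)→(8, 4): d=(6,0) top-left  bias=+0
  edge (8, 4)→(6, 6): d=(-2,2) right/bottom  bias=-1
    (5,0)@(11, 1): e=[30,-18,0] → .  [on edge]
    (4,1)@(9, 3): e=[18,-6,0] → .  [on edge]
    (2,2)@(5, 5): e=[2,6,4] → X
    (3,2)@(7, 5): e=[6,6,0] → .  [on edge]
    (2,3)@(5, 7): e=[-6,18,0] → .  [on edge]
    (1,4)@(3, 9): e=[-18,30,0] → .  [on edge]
    (0,5)@(1, 11): e=[-30,42,0] → .  [on edge]
  covered (1 px):
    . . . . . . . . . .
    . . . . . . . . . .
    . . X . . . . . . .
    . . . . . . . . . .
    . . . . . . . . . .
    . . . . . . . . . .
    . . . . . . . . . .
    . . . . . . . . . .
    . . . . . . . . . .
T4:
  2·area = 24  (B↔C swapped to make it positive)
  edge (18, 2)→(0, 14): d=(-18,12) right/bottom  bias=-1
  edge (0, 14)→(16, 2): d=(16,-12) top-left  bias=+0
  edge (16, 2)→(18, 2): d=(2,0) top-left  bias=+0
    (7,1)@(15, 3): e=[18,4,2] → X
    (8,1)@(17, 3): e=[-6,28,2] → .
    (6,2)@(13, 5): e=[6,12,6] → X
    (7,2)@(15, 5): e=[-18,36,6] → .
    (6,3)@(13, 7): e=[-30,44,10] → .
    (3,4)@(7, 9): e=[6,4,14] → X
    (4,4)@(9, 9): e=[-18,28,14] → .
    (3,5)@(7, 11): e=[-30,36,18] → .
  covered (3 px):
    . . . . . . . . . .
    . . . . . . . X . .
    . . . . . . X . . .
    . . . . . . . . . .
    . . . X . . . . . .
    . . . . . . . . . .
    . . . . . . . . . .
    . . . . . . . . . .
    . . . . . . . . . .

Final: "outside"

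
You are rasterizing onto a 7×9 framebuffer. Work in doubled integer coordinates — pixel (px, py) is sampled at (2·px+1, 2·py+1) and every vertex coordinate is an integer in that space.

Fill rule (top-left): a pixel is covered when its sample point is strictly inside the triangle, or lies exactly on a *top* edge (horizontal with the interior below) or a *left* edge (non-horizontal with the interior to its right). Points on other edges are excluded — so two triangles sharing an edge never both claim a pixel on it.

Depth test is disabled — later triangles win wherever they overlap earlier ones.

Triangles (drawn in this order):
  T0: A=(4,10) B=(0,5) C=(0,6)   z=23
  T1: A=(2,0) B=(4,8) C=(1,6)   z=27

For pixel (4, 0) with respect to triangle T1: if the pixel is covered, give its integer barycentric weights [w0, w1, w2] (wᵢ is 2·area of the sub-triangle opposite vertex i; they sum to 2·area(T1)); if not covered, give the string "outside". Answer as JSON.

T0:
  2·area = 4  (B↔C swapped to make it positive)
  edge (4, 10)→(0, 6): d=(-4,-4) top-left  bias=+0
  edge (0, 6)→(0, 5): d=(0,-1) top-left  bias=+0
  edge (0, 5)→(4, 10): d=(4,5) right/bottom  bias=-1
    (0,3)@(1, 7): e=[0,1,3] → X  [on edge]
    (1,3)@(3, 7): e=[8,3,-7] → .
    (0,4)@(1, 9): e=[-8,1,11] → .
    (1,4)@(3, 9): e=[0,3,1] → X  [on edge]
    (2,4)@(5, 9): e=[8,5,-9] → .
    (1,5)@(3, 11): e=[-8,3,9] → .
    (2,5)@(5, 11): e=[0,5,-1] → .  [on edge]
    (3,6)@(7, 13): e=[0,7,-3] → .  [on edge]
    (4,7)@(9, 15): e=[0,9,-5] → .  [on edge]
    (5,8)@(11, 17): e=[0,11,-7] → .  [on edge]
  covered (2 px):
    . . . . . . .
    . . . . . . .
    . . . . . . .
    X . . . . . .
    . X . . . . .
    . . . . . . .
    . . . . . . .
    . . . . . . .
    . . . . . . .
T1:
  2·area = 20
  edge (2, 0)→(4, 8): d=(2,8) right/bottom  bias=-1
  edge (4, 8)→(1, 6): d=(-3,-2) top-left  bias=+0
  edge (1, 6)→(2, 0): d=(1,-6) top-left  bias=+0
    (1,2)@(3, 5): e=[2,7,11] → X
    (2,2)@(5, 5): e=[-14,11,23] → .
    (1,3)@(3, 7): e=[6,1,13] → X
    (2,3)@(5, 7): e=[-10,5,25] → .
    (1,4)@(3, 9): e=[10,-5,15] → .
  covered (2 px):
    . . . . . . .
    . . . . . . .
    . X . . . . .
    . X . . . . .
    . . . . . . .
    . . . . . . .
    . . . . . . .
    . . . . . . .
    . . . . . . .

Answer: "outside"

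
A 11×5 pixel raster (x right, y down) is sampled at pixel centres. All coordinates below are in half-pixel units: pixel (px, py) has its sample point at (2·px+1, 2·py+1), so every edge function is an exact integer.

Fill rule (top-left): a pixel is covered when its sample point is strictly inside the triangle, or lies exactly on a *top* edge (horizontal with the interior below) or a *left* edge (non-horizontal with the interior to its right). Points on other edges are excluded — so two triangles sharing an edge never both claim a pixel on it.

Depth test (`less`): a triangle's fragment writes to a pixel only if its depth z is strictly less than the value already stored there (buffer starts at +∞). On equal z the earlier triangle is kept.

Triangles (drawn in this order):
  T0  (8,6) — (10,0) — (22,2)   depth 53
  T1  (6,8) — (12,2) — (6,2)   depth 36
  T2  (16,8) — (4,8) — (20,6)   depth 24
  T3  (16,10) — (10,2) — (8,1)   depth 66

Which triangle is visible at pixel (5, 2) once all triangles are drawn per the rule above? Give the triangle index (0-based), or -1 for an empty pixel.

T0:
  2·area = 76
  edge (8, 6)→(10, 0): d=(2,-6) top-left  bias=+0
  edge (10, 0)→(22, 2): d=(12,2) right/bottom  bias=-1
  edge (22, 2)→(8, 6): d=(-14,4) right/bottom  bias=-1
    (5,0)@(11, 1): e=[8,10,58] → #
    (6,0)@(13, 1): e=[20,6,50] → #
    (7,0)@(15, 1): e=[32,2,42] → #
    (8,0)@(17, 1): e=[44,-2,34] → ·
    (4,1)@(9, 3): e=[0,38,38] → #  [on edge]
    (8,1)@(17, 3): e=[48,22,6] → #
    (9,1)@(19, 3): e=[60,18,-2] → ·
    (4,2)@(9, 5): e=[4,62,10] → #
    (6,2)@(13, 5): e=[28,54,-6] → ·
    (7,2)@(15, 5): e=[40,50,-14] → ·
    (8,2)@(17, 5): e=[52,46,-22] → ·
    (4,3)@(9, 7): e=[8,86,-18] → ·
    (3,4)@(7, 9): e=[0,114,-38] → ·  [on edge]
  covered (10 px):
    · · · · · # # # · · ·
    · · · · # # # # # · ·
    · · · · # # · · · · ·
    · · · · · · · · · · ·
    · · · · · · · · · · ·
T1:
  2·area = 36  (B↔C swapped to make it positive)
  edge (6, 8)→(6, 2): d=(0,-6) top-left  bias=+0
  edge (6, 2)→(12, 2): d=(6,0) top-left  bias=+0
  edge (12, 2)→(6, 8): d=(-6,6) right/bottom  bias=-1
    (6,0)@(13, 1): e=[42,-6,0] → ·  [on edge]
    (3,1)@(7, 3): e=[6,6,24] → #
    (4,1)@(9, 3): e=[18,6,12] → #
    (5,1)@(11, 3): e=[30,6,0] → ·  [on edge]
    (3,2)@(7, 5): e=[6,18,12] → #
    (4,2)@(9, 5): e=[18,18,0] → ·  [on edge]
    (3,3)@(7, 7): e=[6,30,0] → ·  [on edge]
    (2,4)@(5, 9): e=[-6,42,0] → ·  [on edge]
  covered (3 px):
    · · · · · · · · · · ·
    · · · # # · · · · · ·
    · · · # · · · · · · ·
    · · · · · · · · · · ·
    · · · · · · · · · · ·
T2:
  2·area = 24
  edge (16, 8)→(4, 8): d=(-12,0) right/bottom  bias=-1
  edge (4, 8)→(20, 6): d=(16,-2) top-left  bias=+0
  edge (20, 6)→(16, 8): d=(-4,2) right/bottom  bias=-1
    (6,3)@(13, 7): e=[12,2,10] → #
    (7,3)@(15, 7): e=[12,6,6] → #
    (8,3)@(17, 7): e=[12,10,2] → #
    (9,3)@(19, 7): e=[12,14,-2] → ·
    (6,4)@(13, 9): e=[-12,34,2] → ·
    (7,4)@(15, 9): e=[-12,38,-2] → ·
    (8,4)@(17, 9): e=[-12,42,-6] → ·
  covered (3 px):
    · · · · · · · · · · ·
    · · · · · · · · · · ·
    · · · · · · · · · · ·
    · · · · · · # # # · ·
    · · · · · · · · · · ·
T3:
  2·area = 10  (B↔C swapped to make it positive)
  edge (16, 10)→(8, 1): d=(-8,-9) top-left  bias=+0
  edge (8, 1)→(10, 2): d=(2,1) right/bottom  bias=-1
  edge (10, 2)→(16, 10): d=(6,8) right/bottom  bias=-1
  covered (0 px):
    · · · · · · · · · · ·
    · · · · · · · · · · ·
    · · · · · · · · · · ·
    · · · · · · · · · · ·
    · · · · · · · · · · ·

Z-buffer (winner per pixel, '.' = empty):
  . . . . . 0 0 0 . . .
  . . . 1 1 0 0 0 0 . .
  . . . 1 0 0 . . . . .
  . . . . . . 2 2 2 . .
  . . . . . . . . . . .

Result: 0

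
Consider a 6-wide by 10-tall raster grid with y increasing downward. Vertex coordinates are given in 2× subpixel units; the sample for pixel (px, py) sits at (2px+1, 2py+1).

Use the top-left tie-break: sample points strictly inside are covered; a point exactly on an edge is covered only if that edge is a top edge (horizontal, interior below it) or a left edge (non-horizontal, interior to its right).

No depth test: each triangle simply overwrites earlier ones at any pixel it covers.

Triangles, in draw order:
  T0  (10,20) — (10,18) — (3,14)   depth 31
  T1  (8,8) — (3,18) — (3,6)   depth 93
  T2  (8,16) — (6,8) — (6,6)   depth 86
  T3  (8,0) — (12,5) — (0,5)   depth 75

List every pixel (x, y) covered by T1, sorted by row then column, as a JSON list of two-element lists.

T0:
  2·area = 14  (B↔C swapped to make it positive)
  edge (10, 20)→(3, 14): d=(-7,-6) top-left  bias=+0
  edge (3, 14)→(10, 18): d=(7,4) right/bottom  bias=-1
  edge (10, 18)→(10, 20): d=(0,2) right/bottom  bias=-1
    (3,8)@(7, 17): e=[3,5,6] → #
    (4,8)@(9, 17): e=[15,-3,2] → ·
    (3,9)@(7, 19): e=[-11,19,6] → ·
    (4,9)@(9, 19): e=[1,11,2] → #
    (5,9)@(11, 19): e=[13,3,-2] → ·
  covered (2 px):
    · · · · · ·
    · · · · · ·
    · · · · · ·
    · · · · · ·
    · · · · · ·
    · · · · · ·
    · · · · · ·
    · · · · · ·
    · · · # · ·
    · · · · # ·
T1:
  2·area = 60
  edge (8, 8)→(3, 18): d=(-5,10) right/bottom  bias=-1
  edge (3, 18)→(3, 6): d=(0,-12) top-left  bias=+0
  edge (3, 6)→(8, 8): d=(5,2) right/bottom  bias=-1
    (1,0)@(3, 1): e=[85,0,-25] → ·  [on edge]
    (1,1)@(3, 3): e=[75,0,-15] → ·  [on edge]
    (1,2)@(3, 5): e=[65,0,-5] → ·  [on edge]
    (1,3)@(3, 7): e=[55,0,5] → #  [on edge]
    (2,3)@(5, 7): e=[35,24,1] → #
    (3,3)@(7, 7): e=[15,48,-3] → ·
    (1,4)@(3, 9): e=[45,0,15] → #  [on edge]
    (3,4)@(7, 9): e=[5,48,7] → #
    (4,4)@(9, 9): e=[-15,72,3] → ·
    (1,5)@(3, 11): e=[35,0,25] → #  [on edge]
    (3,5)@(7, 11): e=[-5,48,17] → ·
    (1,6)@(3, 13): e=[25,0,35] → #  [on edge]
    (1,7)@(3, 15): e=[15,0,45] → #  [on edge]
    (1,8)@(3, 17): e=[5,0,55] → #  [on edge]
    (1,9)@(3, 19): e=[-5,0,65] → ·  [on edge]
  covered (11 px):
    · · · · · ·
    · · · · · ·
    · · · · · ·
    · # # · · ·
    · # # # · ·
    · # # · · ·
    · # # · · ·
    · # · · · ·
    · # · · · ·
    · · · · · ·
T2:
  2·area = 4
  edge (8, 16)→(6, 8): d=(-2,-8) top-left  bias=+0
  edge (6, 8)→(6, 6): d=(0,-2) top-left  bias=+0
  edge (6, 6)→(8, 16): d=(2,10) right/bottom  bias=-1
    (2,0)@(5, 1): e=[6,-2,0] → ·  [on edge]
    (3,5)@(7, 11): e=[2,2,0] → ·  [on edge]
  covered (0 px):
    · · · · · ·
    · · · · · ·
    · · · · · ·
    · · · · · ·
    · · · · · ·
    · · · · · ·
    · · · · · ·
    · · · · · ·
    · · · · · ·
    · · · · · ·
T3:
  2·area = 60
  edge (8, 0)→(12, 5): d=(4,5) right/bottom  bias=-1
  edge (12, 5)→(0, 5): d=(-12,0) right/bottom  bias=-1
  edge (0, 5)→(8, 0): d=(8,-5) top-left  bias=+0
    (3,0)@(7, 1): e=[9,48,3] → #
    (4,0)@(9, 1): e=[-1,48,13] → ·
    (2,1)@(5, 3): e=[27,24,9] → #
    (4,1)@(9, 3): e=[7,24,29] → #
    (5,1)@(11, 3): e=[-3,24,39] → ·
    (0,2)@(1, 5): e=[55,0,5] → ·  [on edge]
    (1,2)@(3, 5): e=[45,0,15] → ·  [on edge]
    (2,2)@(5, 5): e=[35,0,25] → ·  [on edge]
    (3,2)@(7, 5): e=[25,0,35] → ·  [on edge]
    (4,2)@(9, 5): e=[15,0,45] → ·  [on edge]
    (5,2)@(11, 5): e=[5,0,55] → ·  [on edge]
  covered (4 px):
    · · · # · ·
    · · # # # ·
    · · · · · ·
    · · · · · ·
    · · · · · ·
    · · · · · ·
    · · · · · ·
    · · · · · ·
    · · · · · ·
    · · · · · ·

Result: [[1,3],[2,3],[1,4],[2,4],[3,4],[1,5],[2,5],[1,6],[2,6],[1,7],[1,8]]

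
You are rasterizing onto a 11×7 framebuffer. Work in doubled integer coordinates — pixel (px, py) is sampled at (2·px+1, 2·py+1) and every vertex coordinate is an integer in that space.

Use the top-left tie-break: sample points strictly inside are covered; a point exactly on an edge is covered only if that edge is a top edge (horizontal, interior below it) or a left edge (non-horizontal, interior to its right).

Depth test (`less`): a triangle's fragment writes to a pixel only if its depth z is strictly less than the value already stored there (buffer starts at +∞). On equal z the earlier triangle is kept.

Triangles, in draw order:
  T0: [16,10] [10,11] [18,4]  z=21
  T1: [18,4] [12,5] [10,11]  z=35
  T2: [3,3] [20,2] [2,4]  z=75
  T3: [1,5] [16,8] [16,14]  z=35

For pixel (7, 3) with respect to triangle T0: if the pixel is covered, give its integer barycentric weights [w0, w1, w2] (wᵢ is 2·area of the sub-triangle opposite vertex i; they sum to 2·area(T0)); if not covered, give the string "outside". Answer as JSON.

T0:
  2·area = 34
  edge (16, 10)→(10, 11): d=(-6,1) right/bottom  bias=-1
  edge (10, 11)→(18, 4): d=(8,-7) top-left  bias=+0
  edge (18, 4)→(16, 10): d=(-2,6) right/bottom  bias=-1
    (9,0)@(19, 1): e=[51,-17,0] → .  [on edge]
    (8,2)@(17, 5): e=[29,1,4] → X
    (9,2)@(19, 5): e=[27,15,-8] → .
    (7,3)@(15, 7): e=[19,3,12] → X
    (8,3)@(17, 7): e=[17,17,0] → .  [on edge]
    (6,4)@(13, 9): e=[9,5,20] → X
    (8,4)@(17, 9): e=[5,33,-4] → .
    (6,5)@(13, 11): e=[-3,21,16] → .
    (7,5)@(15, 11): e=[-5,35,4] → .
    (7,6)@(15, 13): e=[-17,51,0] → .  [on edge]
  covered (4 px):
    . . . . . . . . . . .
    . . . . . . . . . . .
    . . . . . . . . X . .
    . . . . . . . X . . .
    . . . . . . X X . . .
    . . . . . . . . . . .
    . . . . . . . . . . .
T1:
  2·area = 34  (B↔C swapped to make it positive)
  edge (18, 4)→(10, 11): d=(-8,7) right/bottom  bias=-1
  edge (10, 11)→(12, 5): d=(2,-6) top-left  bias=+0
  edge (12, 5)→(18, 4): d=(6,-1) top-left  bias=+0
    (6,2)@(13, 5): e=[27,6,1] → X
    (7,2)@(15, 5): e=[13,18,3] → X
    (8,2)@(17, 5): e=[-1,30,5] → .
    (6,3)@(13, 7): e=[11,10,13] → X
    (7,3)@(15, 7): e=[-3,22,15] → .
    (5,4)@(11, 9): e=[9,2,23] → X
    (6,4)@(13, 9): e=[-5,14,25] → .
    (5,5)@(11, 11): e=[-7,6,35] → .
  covered (4 px):
    . . . . . . . . . . .
    . . . . . . . . . . .
    . . . . . . X X . . .
    . . . . . . X . . . .
    . . . . . X . . . . .
    . . . . . . . . . . .
    . . . . . . . . . . .
T2:
  2·area = 16
  edge (3, 3)→(20, 2): d=(17,-1) top-left  bias=+0
  edge (20, 2)→(2, 4): d=(-18,2) right/bottom  bias=-1
  edge (2, 4)→(3, 3): d=(1,-1) top-left  bias=+0
    (2,0)@(5, 1): e=[-32,48,0] → .  [on edge]
    (1,1)@(3, 3): e=[0,16,0] → X  [on edge]
    (2,1)@(5, 3): e=[2,12,2] → X
    (3,1)@(7, 3): e=[4,8,4] → X
    (4,1)@(9, 3): e=[6,4,6] → X
    (5,1)@(11, 3): e=[8,0,8] → .  [on edge]
    (0,2)@(1, 5): e=[32,-16,0] → .  [on edge]
    (1,2)@(3, 5): e=[34,-20,2] → .
    (2,2)@(5, 5): e=[36,-24,4] → .
    (3,2)@(7, 5): e=[38,-28,6] → .
    (4,2)@(9, 5): e=[40,-32,8] → .
  covered (4 px):
    . . . . . . . . . . .
    . X X X X . . . . . .
    . . . . . . . . . . .
    . . . . . . . . . . .
    . . . . . . . . . . .
    . . . . . . . . . . .
    . . . . . . . . . . .
T3:
  2·area = 90
  edge (1, 5)→(16, 8): d=(15,3) right/bottom  bias=-1
  edge (16, 8)→(16, 14): d=(0,6) right/bottom  bias=-1
  edge (16, 14)→(1, 5): d=(-15,-9) top-left  bias=+0
    (0,2)@(1, 5): e=[0,90,0] → .  [on edge]
    (2,3)@(5, 7): e=[18,66,6] → X
    (3,3)@(7, 7): e=[12,54,24] → X
    (4,3)@(9, 7): e=[6,42,42] → X
    (5,3)@(11, 7): e=[0,30,60] → .  [on edge]
    (2,4)@(5, 9): e=[48,66,-24] → .
    (3,4)@(7, 9): e=[42,54,-6] → .
    (4,4)@(9, 9): e=[36,42,12] → X
    (5,4)@(11, 9): e=[30,30,30] → X
    (6,4)@(13, 9): e=[24,18,48] → X
    (7,4)@(15, 9): e=[18,6,66] → X
    (8,4)@(17, 9): e=[12,-6,84] → .
    (10,4)@(21, 9): e=[0,-30,120] → .  [on edge]
    (5,5)@(11, 11): e=[60,30,0] → X  [on edge]
  covered (11 px):
    . . . . . . . . . . .
    . . . . . . . . . . .
    . . . . . . . . . . .
    . . X X X . . . . . .
    . . . . X X X X . . .
    . . . . . X X X . . .
    . . . . . . . X . . .

Answer: [3,12,19]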